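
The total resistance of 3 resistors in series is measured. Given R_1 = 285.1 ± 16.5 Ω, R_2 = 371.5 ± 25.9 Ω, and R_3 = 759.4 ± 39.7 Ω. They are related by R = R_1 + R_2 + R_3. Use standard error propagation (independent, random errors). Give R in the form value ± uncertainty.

Each term contributes (cᵢ δxᵢ)² to (δR)²:
  (δR_1)² = 272;  (δR_2)² = 671;  (δR_3)² = 1580
δR = √(2520) = 50.2 Ω
R = 1416 Ω.

1416 ± 50.2 Ω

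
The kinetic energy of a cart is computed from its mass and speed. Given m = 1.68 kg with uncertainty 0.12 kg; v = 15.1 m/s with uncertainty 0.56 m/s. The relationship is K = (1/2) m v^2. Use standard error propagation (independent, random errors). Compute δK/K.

0.103

For a monomial K ∝ m, v^2, fractional errors add in quadrature:
  (1·δm/m)² = (1×0.0714)² = 0.00510;  (2·δv/v)² = (2×0.0371)² = 0.00550
δK/K = √(0.0106) = 0.103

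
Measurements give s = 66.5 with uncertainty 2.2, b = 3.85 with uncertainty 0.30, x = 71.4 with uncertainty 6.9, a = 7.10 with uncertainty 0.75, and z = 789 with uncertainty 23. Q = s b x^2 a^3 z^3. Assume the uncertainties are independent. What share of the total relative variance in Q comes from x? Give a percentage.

(δQ/Q)² = (1·δs/s)² + (1·δb/b)² + (2·δx/x)² + (3·δa/a)² + (3·δz/z)²
  s term: (1×0.0331)² = 0.00109
  b term: (1×0.0779)² = 0.00607
  x term: (2×0.0966)² = 0.0374
  a term: (3×0.106)² = 0.100
  z term: (3×0.0292)² = 0.00765
Total = 0.153. Share from x = 0.0374/0.153 = 0.245.

24.5%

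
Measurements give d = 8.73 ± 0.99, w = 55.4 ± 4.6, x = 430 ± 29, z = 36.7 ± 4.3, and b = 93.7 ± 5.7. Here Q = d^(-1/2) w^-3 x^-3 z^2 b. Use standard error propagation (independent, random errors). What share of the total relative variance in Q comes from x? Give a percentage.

(δQ/Q)² = (−½·δd/d)² + (-3·δw/w)² + (-3·δx/x)² + (2·δz/z)² + (1·δb/b)²
  d term: (-0.5×0.113)² = 0.00322
  w term: (-3×0.0830)² = 0.0620
  x term: (-3×0.0674)² = 0.0409
  z term: (2×0.117)² = 0.0549
  b term: (1×0.0608)² = 0.00370
Total = 0.165. Share from x = 0.0409/0.165 = 0.248.

24.8%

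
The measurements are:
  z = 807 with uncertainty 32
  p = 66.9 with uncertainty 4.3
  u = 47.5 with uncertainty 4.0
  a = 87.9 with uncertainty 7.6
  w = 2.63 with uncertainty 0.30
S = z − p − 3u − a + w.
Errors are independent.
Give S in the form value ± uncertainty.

Absolute uncertainties add in quadrature for a linear combination:
  (δz)² = 1020;  (δp)² = 18.5;  (3·δu)² = 144;  (δa)² = 57.8;  (δw)² = 0.0900
δS = √(1240) = 35.3
S = 512.

512 ± 35.3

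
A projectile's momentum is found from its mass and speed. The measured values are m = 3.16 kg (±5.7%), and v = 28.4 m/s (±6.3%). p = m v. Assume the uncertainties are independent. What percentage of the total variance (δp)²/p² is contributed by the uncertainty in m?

(δp/p)² = (1·δm/m)² + (1·δv/v)²
  m term: (1×0.0570)² = 0.00325
  v term: (1×0.0630)² = 0.00397
Total = 0.00722. Share from m = 0.00325/0.00722 = 0.450.

45.0%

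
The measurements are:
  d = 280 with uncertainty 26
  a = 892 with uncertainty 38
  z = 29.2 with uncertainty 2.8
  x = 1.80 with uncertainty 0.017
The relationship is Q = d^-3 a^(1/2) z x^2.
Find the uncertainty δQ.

3.81e-05

Products/powers → add relative errors in quadrature, weighted by exponent:
  (-3·δd/d)² = (-3×0.0929)² = 0.0776;  (½·δa/a)² = (0.5×0.0426)² = 0.000454;  (1·δz/z)² = (1×0.0959)² = 0.00919;  (2·δx/x)² = (2×0.00944)² = 0.000357
δQ/Q = √(0.0876) = 0.296
Q = 0.000129, so δQ = 0.296 × 0.000129 = 3.81e-05.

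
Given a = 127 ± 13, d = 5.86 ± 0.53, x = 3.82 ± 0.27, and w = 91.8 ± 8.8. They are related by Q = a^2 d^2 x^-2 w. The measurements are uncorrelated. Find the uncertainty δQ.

Products/powers → add relative errors in quadrature, weighted by exponent:
  (2·δa/a)² = (2×0.102)² = 0.0419;  (2·δd/d)² = (2×0.0904)² = 0.0327;  (-2·δx/x)² = (-2×0.0707)² = 0.0200;  (1·δw/w)² = (1×0.0959)² = 0.00919
δQ/Q = √(0.104) = 0.322
Q = 3.48e+06, so δQ = 0.322 × 3.48e+06 = 1.12e+06.

1.12e+06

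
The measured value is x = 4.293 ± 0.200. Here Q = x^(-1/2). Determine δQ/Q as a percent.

2.33%

Q ∝ x^(-1/2), so δQ/Q = |−½| · δx/x = 0.5 × 0.0466 = 0.0233.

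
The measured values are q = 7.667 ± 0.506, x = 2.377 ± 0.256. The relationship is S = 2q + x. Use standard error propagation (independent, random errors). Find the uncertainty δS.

S is a linear combination, so absolute uncertainties add in quadrature:
  (2·δq)² = 1.02;  (δx)² = 0.0655
δS = √(1.09) = 1.04

1.04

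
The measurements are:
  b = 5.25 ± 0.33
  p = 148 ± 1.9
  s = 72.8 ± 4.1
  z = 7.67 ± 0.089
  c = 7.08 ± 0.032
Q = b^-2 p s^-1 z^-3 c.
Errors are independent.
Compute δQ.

Relative error in a monomial: (δQ/Q)² = Σ (nᵢ · δxᵢ/xᵢ)².
  (-2·δb/b)² = (-2×0.0629)² = 0.0158;  (1·δp/p)² = (1×0.0128)² = 0.000165;  (-1·δs/s)² = (-1×0.0563)² = 0.00317;  (-3·δz/z)² = (-3×0.0116)² = 0.00121;  (1·δc/c)² = (1×0.00452)² = 2.04e-05
δQ/Q = √(0.0204) = 0.143
Q = 0.00116, so δQ = 0.143 × 0.00116 = 0.000165.

0.000165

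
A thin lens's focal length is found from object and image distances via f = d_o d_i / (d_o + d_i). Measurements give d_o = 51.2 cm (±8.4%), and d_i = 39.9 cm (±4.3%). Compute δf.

0.987 cm

∂f/∂d_o = (d_i/(d_o+d_i))² = 0.192;  ∂f/∂d_i = (d_o/(d_o+d_i))² = 0.316
δf = √((∂f/∂d_o · δd_o)² + (∂f/∂d_i · δd_i)²) = √(0.681 + 0.294) = 0.987 cm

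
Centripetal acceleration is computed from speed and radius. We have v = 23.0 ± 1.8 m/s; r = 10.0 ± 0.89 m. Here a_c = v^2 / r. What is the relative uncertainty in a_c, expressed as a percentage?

Since a_c is a product/quotient, work with relative uncertainties:
  (2·δv/v)² = (2×0.0783)² = 0.0245;  (-1·δr/r)² = (-1×0.0890)² = 0.00792
δa_c/a_c = √(0.0324) = 0.180

18.0%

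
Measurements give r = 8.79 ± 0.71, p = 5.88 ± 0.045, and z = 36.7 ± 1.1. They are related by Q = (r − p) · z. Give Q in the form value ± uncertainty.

107 ± 26.3

Let u = r − p = 2.91. δu = √(δr² + δp²) = √(0.504 + 0.00202) = 0.711, so δu/u = 0.244.
Q is then a monomial in u, z:
δQ/Q = √((δu/u)² + (1·δz/z)²) = √(0.0598 + 0.000898) = 0.246
Q = 107, so δQ = 0.246 × 107 = 26.3.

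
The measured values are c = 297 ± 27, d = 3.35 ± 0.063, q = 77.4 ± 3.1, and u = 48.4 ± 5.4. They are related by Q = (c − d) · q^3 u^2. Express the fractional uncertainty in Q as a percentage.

27.0%

Let w = c − d = 294. δw = √(δc² + δd²) = √(729 + 0.00397) = 27.0, so δw/w = 0.0919.
Q is then a monomial in w, q, u:
δQ/Q = √((δw/w)² + (3·δq/q)² + (2·δu/u)²) = √(0.00845 + 0.0144 + 0.0498) = 0.270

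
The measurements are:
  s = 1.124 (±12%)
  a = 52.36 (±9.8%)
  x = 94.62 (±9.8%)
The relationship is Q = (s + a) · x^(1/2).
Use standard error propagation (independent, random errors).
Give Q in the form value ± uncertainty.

520.3 ± 56.1

Let u = s + a = 53.48. δu = √(δs² + δa²) = √(0.0182 + 26.3) = 5.13, so δu/u = 0.0960.
Q is then a monomial in u, x:
δQ/Q = √((δu/u)² + (½·δx/x)²) = √(0.00921 + 0.00240) = 0.108
Q = 520.3, so δQ = 0.108 × 520.3 = 56.1.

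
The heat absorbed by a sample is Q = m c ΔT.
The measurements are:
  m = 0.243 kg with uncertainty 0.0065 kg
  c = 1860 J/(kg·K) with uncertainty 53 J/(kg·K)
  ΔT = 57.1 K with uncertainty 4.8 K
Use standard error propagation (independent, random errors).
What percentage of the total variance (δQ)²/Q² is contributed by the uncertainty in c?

9.45%

(δQ/Q)² = (1·δm/m)² + (1·δc/c)² + (1·δΔT/ΔT)²
  m term: (1×0.0267)² = 0.000716
  c term: (1×0.0285)² = 0.000812
  ΔT term: (1×0.0841)² = 0.00707
Total = 0.00859. Share from c = 0.000812/0.00859 = 0.0945.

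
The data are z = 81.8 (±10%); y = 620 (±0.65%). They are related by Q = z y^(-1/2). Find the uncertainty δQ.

Each factor contributes (exponent × relative error)² to (δQ/Q)²:
  (1·δz/z)² = (1×0.100)² = 0.0100;  (−½·δy/y)² = (-0.5×0.00650)² = 1.06e-05
δQ/Q = √(0.0100) = 0.100
Q = 3.29, so δQ = 0.100 × 3.29 = 0.329.

0.329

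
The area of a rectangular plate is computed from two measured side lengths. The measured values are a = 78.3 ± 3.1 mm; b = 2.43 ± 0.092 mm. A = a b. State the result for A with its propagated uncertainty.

190 ± 10.4 mm^2

Since A is a product/quotient, work with relative uncertainties:
  (1·δa/a)² = (1×0.0396)² = 0.00157;  (1·δb/b)² = (1×0.0379)² = 0.00143
δA/A = √(0.00300) = 0.0548
A = 190 mm^2, so δA = 0.0548 × 190 = 10.4 mm^2.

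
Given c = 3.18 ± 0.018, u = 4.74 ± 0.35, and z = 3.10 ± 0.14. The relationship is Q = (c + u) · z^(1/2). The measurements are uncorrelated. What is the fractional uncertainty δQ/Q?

Let w = c + u = 7.92. δw = √(δc² + δu²) = √(0.000324 + 0.122) = 0.350, so δw/w = 0.0443.
Q is then a monomial in w, z:
δQ/Q = √((δw/w)² + (½·δz/z)²) = √(0.00196 + 0.000510) = 0.0497

0.0497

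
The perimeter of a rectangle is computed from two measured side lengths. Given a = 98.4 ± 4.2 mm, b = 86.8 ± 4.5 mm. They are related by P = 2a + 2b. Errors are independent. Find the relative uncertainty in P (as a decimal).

0.0332

P is a linear combination, so absolute uncertainties add in quadrature:
  (2·δa)² = 70.6;  (2·δb)² = 81.0
δP = √(152) = 12.3 mm
P = 370 mm, so δP/P = 12.3/370 = 0.0332.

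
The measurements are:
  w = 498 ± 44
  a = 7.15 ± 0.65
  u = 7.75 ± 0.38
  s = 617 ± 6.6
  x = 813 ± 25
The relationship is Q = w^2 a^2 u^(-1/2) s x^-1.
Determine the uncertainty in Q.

8.88e+05

For a monomial Q ∝ w^2, a^2, u^(-1/2), s, x^-1, fractional errors add in quadrature:
  (2·δw/w)² = (2×0.0884)² = 0.0312;  (2·δa/a)² = (2×0.0909)² = 0.0331;  (−½·δu/u)² = (-0.5×0.0490)² = 0.000601;  (1·δs/s)² = (1×0.0107)² = 0.000114;  (-1·δx/x)² = (-1×0.0308)² = 0.000946
δQ/Q = √(0.0659) = 0.257
Q = 3.46e+06, so δQ = 0.257 × 3.46e+06 = 8.88e+05.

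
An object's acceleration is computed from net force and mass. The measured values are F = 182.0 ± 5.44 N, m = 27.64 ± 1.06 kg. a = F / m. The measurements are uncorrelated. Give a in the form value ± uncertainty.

6.585 ± 0.320 m/s^2

a is a product of powers, so relative uncertainties combine in quadrature:
  (1·δF/F)² = (1×0.0299)² = 0.000893;  (-1·δm/m)² = (-1×0.0384)² = 0.00147
δa/a = √(0.00236) = 0.0486
a = 6.585 m/s^2, so δa = 0.0486 × 6.585 = 0.320 m/s^2.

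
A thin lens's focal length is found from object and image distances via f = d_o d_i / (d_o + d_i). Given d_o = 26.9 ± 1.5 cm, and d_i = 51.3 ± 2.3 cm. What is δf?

0.701 cm

∂f/∂d_o = (d_i/(d_o+d_i))² = 0.430;  ∂f/∂d_i = (d_o/(d_o+d_i))² = 0.118
δf = √((∂f/∂d_o · δd_o)² + (∂f/∂d_i · δd_i)²) = √(0.417 + 0.0741) = 0.701 cm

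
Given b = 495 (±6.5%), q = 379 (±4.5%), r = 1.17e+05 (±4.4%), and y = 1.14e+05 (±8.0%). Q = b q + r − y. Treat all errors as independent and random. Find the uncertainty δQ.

Let p = b·q = 1.88e+05. δp/p = √((1·δb/b)² + (1·δq/q)²) = √(0.00423 + 0.00202) = 0.0791, so δp = 14800.
Q = p + r − y: δQ = √(δp² + δr² + δy²) = √(2.2e+08 + 2.65e+07 + 8.32e+07) = 18200

18200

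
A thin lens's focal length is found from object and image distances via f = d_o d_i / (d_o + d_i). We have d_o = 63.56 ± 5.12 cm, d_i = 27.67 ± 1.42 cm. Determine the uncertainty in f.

0.835 cm

∂f/∂d_o = (d_i/(d_o+d_i))² = 0.0920;  ∂f/∂d_i = (d_o/(d_o+d_i))² = 0.485
δf = √((∂f/∂d_o · δd_o)² + (∂f/∂d_i · δd_i)²) = √(0.222 + 0.475) = 0.835 cm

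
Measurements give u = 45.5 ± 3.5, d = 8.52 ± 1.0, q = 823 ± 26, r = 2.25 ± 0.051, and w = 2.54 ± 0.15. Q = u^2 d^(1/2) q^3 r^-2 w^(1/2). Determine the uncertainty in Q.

2.09e+11

Each factor contributes (exponent × relative error)² to (δQ/Q)²:
  (2·δu/u)² = (2×0.0769)² = 0.0237;  (½·δd/d)² = (0.5×0.117)² = 0.00344;  (3·δq/q)² = (3×0.0316)² = 0.00898;  (-2·δr/r)² = (-2×0.0227)² = 0.00206;  (½·δw/w)² = (0.5×0.0591)² = 0.000872
δQ/Q = √(0.0390) = 0.198
Q = 1.06e+12, so δQ = 0.198 × 1.06e+12 = 2.09e+11.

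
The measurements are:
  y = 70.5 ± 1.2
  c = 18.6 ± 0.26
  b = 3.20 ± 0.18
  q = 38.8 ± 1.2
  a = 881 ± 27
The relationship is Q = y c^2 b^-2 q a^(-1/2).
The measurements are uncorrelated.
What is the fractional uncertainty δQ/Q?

Relative error in a monomial: (δQ/Q)² = Σ (nᵢ · δxᵢ/xᵢ)².
  (1·δy/y)² = (1×0.0170)² = 0.000290;  (2·δc/c)² = (2×0.0140)² = 0.000782;  (-2·δb/b)² = (-2×0.0562)² = 0.0127;  (1·δq/q)² = (1×0.0309)² = 0.000957;  (−½·δa/a)² = (-0.5×0.0306)² = 0.000235
δQ/Q = √(0.0149) = 0.122

0.122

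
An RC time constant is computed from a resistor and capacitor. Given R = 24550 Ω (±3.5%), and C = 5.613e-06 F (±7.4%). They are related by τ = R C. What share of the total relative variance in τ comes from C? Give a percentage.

(δτ/τ)² = (1·δR/R)² + (1·δC/C)²
  R term: (1×0.0350)² = 0.00123
  C term: (1×0.0740)² = 0.00548
Total = 0.00670. Share from C = 0.00548/0.00670 = 0.817.

81.7%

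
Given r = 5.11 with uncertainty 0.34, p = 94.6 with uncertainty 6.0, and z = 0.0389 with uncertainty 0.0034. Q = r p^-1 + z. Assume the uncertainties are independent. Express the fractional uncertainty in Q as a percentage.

6.48%

Let w = r·p^-1 = 0.0540. δw/w = √((1·δr/r)² + (-1·δp/p)²) = √(0.00443 + 0.00402) = 0.0919, so δw = 0.00497.
Q = w + z: δQ = √(δw² + δz²) = √(2.47e-05 + 1.16e-05) = 0.00602
Q = 0.0929, so δQ/Q = 0.00602/0.0929 = 0.0648.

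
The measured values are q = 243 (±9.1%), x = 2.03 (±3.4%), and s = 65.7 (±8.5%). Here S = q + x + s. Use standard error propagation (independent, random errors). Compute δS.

Each term contributes (cᵢ δxᵢ)² to (δS)²:
  (δq)² = 489;  (δx)² = 0.00476;  (δs)² = 31.2
δS = √(520) = 22.8

22.8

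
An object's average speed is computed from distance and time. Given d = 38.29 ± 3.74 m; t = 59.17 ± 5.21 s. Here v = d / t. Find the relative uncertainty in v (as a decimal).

Each factor contributes (exponent × relative error)² to (δv/v)²:
  (1·δd/d)² = (1×0.0977)² = 0.00954;  (-1·δt/t)² = (-1×0.0881)² = 0.00775
δv/v = √(0.0173) = 0.132

0.132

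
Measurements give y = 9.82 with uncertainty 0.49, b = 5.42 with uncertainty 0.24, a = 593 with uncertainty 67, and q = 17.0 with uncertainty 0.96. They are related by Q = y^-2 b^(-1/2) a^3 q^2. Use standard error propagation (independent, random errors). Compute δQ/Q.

0.372

For a monomial Q ∝ y^-2, b^(-1/2), a^3, q^2, fractional errors add in quadrature:
  (-2·δy/y)² = (-2×0.0499)² = 0.00996;  (−½·δb/b)² = (-0.5×0.0443)² = 0.000490;  (3·δa/a)² = (3×0.113)² = 0.115;  (2·δq/q)² = (2×0.0565)² = 0.0128
δQ/Q = √(0.138) = 0.372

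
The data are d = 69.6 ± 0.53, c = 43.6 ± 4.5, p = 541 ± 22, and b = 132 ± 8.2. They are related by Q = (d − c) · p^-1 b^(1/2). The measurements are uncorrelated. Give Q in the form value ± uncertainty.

Let u = d − c = 26.0. δu = √(δd² + δc²) = √(0.281 + 20.2) = 4.53, so δu/u = 0.174.
Q is then a monomial in u, p, b:
δQ/Q = √((δu/u)² + (-1·δp/p)² + (½·δb/b)²) = √(0.0304 + 0.00165 + 0.000965) = 0.182
Q = 0.552, so δQ = 0.182 × 0.552 = 0.100.

0.552 ± 0.100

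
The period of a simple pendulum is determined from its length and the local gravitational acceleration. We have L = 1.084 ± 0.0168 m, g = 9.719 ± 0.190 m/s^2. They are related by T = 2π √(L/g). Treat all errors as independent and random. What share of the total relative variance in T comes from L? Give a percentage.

(δT/T)² = (½·δL/L)² + (−½·δg/g)²
  L term: (0.5×0.0155)² = 6e-05
  g term: (-0.5×0.0195)² = 9.55e-05
Total = 0.000156. Share from L = 6e-05/0.000156 = 0.386.

38.6%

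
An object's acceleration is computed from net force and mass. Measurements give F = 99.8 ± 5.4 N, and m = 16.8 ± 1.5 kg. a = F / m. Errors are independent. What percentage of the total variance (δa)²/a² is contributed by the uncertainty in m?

(δa/a)² = (1·δF/F)² + (-1·δm/m)²
  F term: (1×0.0541)² = 0.00293
  m term: (-1×0.0893)² = 0.00797
Total = 0.0109. Share from m = 0.00797/0.0109 = 0.731.

73.1%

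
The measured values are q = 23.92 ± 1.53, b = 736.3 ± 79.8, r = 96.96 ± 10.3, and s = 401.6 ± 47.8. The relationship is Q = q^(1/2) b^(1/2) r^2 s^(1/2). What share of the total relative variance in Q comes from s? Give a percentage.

(δQ/Q)² = (½·δq/q)² + (½·δb/b)² + (2·δr/r)² + (½·δs/s)²
  q term: (0.5×0.0640)² = 0.00102
  b term: (0.5×0.108)² = 0.00294
  r term: (2×0.106)² = 0.0451
  s term: (0.5×0.119)² = 0.00354
Total = 0.0526. Share from s = 0.00354/0.0526 = 0.0673.

6.73%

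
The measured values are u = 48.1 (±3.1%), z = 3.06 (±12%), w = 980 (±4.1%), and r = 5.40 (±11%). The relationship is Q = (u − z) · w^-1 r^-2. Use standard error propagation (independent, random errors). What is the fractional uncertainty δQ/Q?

Let h = u − z = 45.0. δh = √(δu² + δz²) = √(2.22 + 0.135) = 1.54, so δh/h = 0.0341.
Q is then a monomial in h, w, r:
δQ/Q = √((δh/h)² + (-1·δw/w)² + (-2·δr/r)²) = √(0.00116 + 0.00168 + 0.0484) = 0.226

0.226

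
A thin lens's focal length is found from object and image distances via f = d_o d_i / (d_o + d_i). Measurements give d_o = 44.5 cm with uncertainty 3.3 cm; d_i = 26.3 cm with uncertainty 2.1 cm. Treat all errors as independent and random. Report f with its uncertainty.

16.5 ± 0.946 cm

∂f/∂d_o = (d_i/(d_o+d_i))² = 0.138;  ∂f/∂d_i = (d_o/(d_o+d_i))² = 0.395
δf = √((∂f/∂d_o · δd_o)² + (∂f/∂d_i · δd_i)²) = √(0.207 + 0.688) = 0.946 cm
f = 16.5 cm.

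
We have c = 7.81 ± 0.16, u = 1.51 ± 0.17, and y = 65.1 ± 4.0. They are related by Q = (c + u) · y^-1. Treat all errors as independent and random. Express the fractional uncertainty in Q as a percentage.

6.64%

Let w = c + u = 9.32. δw = √(δc² + δu²) = √(0.0256 + 0.0289) = 0.233, so δw/w = 0.0250.
Q is then a monomial in w, y:
δQ/Q = √((δw/w)² + (-1·δy/y)²) = √(0.000627 + 0.00378) = 0.0664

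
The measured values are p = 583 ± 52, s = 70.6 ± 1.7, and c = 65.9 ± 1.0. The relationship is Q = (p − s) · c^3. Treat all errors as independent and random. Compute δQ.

1.63e+07

Let u = p − s = 512. δu = √(δp² + δs²) = √(2700 + 2.89) = 52.0, so δu/u = 0.102.
Q is then a monomial in u, c:
δQ/Q = √((δu/u)² + (3·δc/c)²) = √(0.0103 + 0.00207) = 0.111
Q = 1.47e+08, so δQ = 0.111 × 1.47e+08 = 1.63e+07.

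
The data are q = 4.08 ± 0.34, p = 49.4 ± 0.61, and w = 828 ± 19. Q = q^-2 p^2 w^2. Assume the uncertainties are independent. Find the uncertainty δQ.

Relative error in a monomial: (δQ/Q)² = Σ (nᵢ · δxᵢ/xᵢ)².
  (-2·δq/q)² = (-2×0.0833)² = 0.0278;  (2·δp/p)² = (2×0.0123)² = 0.000610;  (2·δw/w)² = (2×0.0229)² = 0.00211
δQ/Q = √(0.0305) = 0.175
Q = 1.01e+08, so δQ = 0.175 × 1.01e+08 = 1.76e+07.

1.76e+07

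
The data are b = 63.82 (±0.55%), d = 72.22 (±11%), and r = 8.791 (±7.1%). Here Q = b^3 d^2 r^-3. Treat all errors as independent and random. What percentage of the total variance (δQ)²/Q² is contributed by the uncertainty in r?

48.2%

(δQ/Q)² = (3·δb/b)² + (2·δd/d)² + (-3·δr/r)²
  b term: (3×0.00550)² = 0.000272
  d term: (2×0.110)² = 0.0484
  r term: (-3×0.0710)² = 0.0454
Total = 0.0940. Share from r = 0.0454/0.0940 = 0.482.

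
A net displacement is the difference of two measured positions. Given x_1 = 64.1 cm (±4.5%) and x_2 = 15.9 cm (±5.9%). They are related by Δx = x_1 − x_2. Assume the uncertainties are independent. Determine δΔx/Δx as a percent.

6.29%

For a sum/difference, combine absolute errors in quadrature:
  (δx_1)² = 8.32;  (δx_2)² = 0.880
δΔx = √(9.20) = 3.03 cm
Δx = 48.2 cm, so δΔx/Δx = 3.03/48.2 = 0.0629.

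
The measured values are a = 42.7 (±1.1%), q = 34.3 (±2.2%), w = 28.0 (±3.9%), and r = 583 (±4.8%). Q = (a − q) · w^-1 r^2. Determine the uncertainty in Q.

Let u = a − q = 8.40. δu = √(δa² + δq²) = √(0.221 + 0.569) = 0.889, so δu/u = 0.106.
Q is then a monomial in u, w, r:
δQ/Q = √((δu/u)² + (-1·δw/w)² + (2·δr/r)²) = √(0.0112 + 0.00152 + 0.00922) = 0.148
Q = 1.02e+05, so δQ = 0.148 × 1.02e+05 = 15100.

15100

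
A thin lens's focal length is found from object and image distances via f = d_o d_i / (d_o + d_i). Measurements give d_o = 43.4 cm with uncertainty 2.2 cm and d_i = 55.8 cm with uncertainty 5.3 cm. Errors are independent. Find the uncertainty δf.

∂f/∂d_o = (d_i/(d_o+d_i))² = 0.316;  ∂f/∂d_i = (d_o/(d_o+d_i))² = 0.191
δf = √((∂f/∂d_o · δd_o)² + (∂f/∂d_i · δd_i)²) = √(0.485 + 1.03) = 1.23 cm

1.23 cm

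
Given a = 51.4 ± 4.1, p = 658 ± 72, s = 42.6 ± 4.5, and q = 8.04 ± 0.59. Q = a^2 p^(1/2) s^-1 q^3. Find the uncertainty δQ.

2.45e+05

Q is a product of powers, so relative uncertainties combine in quadrature:
  (2·δa/a)² = (2×0.0798)² = 0.0255;  (½·δp/p)² = (0.5×0.109)² = 0.00299;  (-1·δs/s)² = (-1×0.106)² = 0.0112;  (3·δq/q)² = (3×0.0734)² = 0.0485
δQ/Q = √(0.0881) = 0.297
Q = 8.27e+05, so δQ = 0.297 × 8.27e+05 = 2.45e+05.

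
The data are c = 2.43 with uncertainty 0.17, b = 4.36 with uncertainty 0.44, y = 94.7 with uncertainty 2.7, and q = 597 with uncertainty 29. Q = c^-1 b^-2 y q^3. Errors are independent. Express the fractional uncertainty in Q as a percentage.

26.0%

Relative error in a monomial: (δQ/Q)² = Σ (nᵢ · δxᵢ/xᵢ)².
  (-1·δc/c)² = (-1×0.0700)² = 0.00489;  (-2·δb/b)² = (-2×0.101)² = 0.0407;  (1·δy/y)² = (1×0.0285)² = 0.000813;  (3·δq/q)² = (3×0.0486)² = 0.0212
δQ/Q = √(0.0677) = 0.260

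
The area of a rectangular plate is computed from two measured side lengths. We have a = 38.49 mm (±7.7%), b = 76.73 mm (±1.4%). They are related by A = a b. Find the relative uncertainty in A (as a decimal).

Since A is a product/quotient, work with relative uncertainties:
  (1·δa/a)² = (1×0.0770)² = 0.00593;  (1·δb/b)² = (1×0.0140)² = 0.000196
δA/A = √(0.00613) = 0.0783

0.0783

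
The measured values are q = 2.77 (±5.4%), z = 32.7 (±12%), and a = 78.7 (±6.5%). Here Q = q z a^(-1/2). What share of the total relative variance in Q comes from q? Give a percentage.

(δQ/Q)² = (1·δq/q)² + (1·δz/z)² + (−½·δa/a)²
  q term: (1×0.0540)² = 0.00292
  z term: (1×0.120)² = 0.0144
  a term: (-0.5×0.0650)² = 0.00106
Total = 0.0184. Share from q = 0.00292/0.0184 = 0.159.

15.9%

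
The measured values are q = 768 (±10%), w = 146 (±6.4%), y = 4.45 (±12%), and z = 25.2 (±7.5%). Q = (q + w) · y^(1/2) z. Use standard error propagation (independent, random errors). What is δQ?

Let u = q + w = 914. δu = √(δq² + δw²) = √(5900 + 87.3) = 77.4, so δu/u = 0.0846.
Q is then a monomial in u, y, z:
δQ/Q = √((δu/u)² + (½·δy/y)² + (1·δz/z)²) = √(0.00716 + 0.00360 + 0.00562) = 0.128
Q = 48600, so δQ = 0.128 × 48600 = 6220.

6220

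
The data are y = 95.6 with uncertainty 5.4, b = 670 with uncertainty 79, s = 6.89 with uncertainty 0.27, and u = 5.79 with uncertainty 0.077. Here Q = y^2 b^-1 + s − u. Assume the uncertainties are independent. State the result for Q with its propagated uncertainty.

Let p = y^2·b^-1 = 13.6. δp/p = √((2·δy/y)² + (-1·δb/b)²) = √(0.0128 + 0.0139) = 0.163, so δp = 2.23.
Q = p + s − u: δQ = √(δp² + δs² + δu²) = √(4.96 + 0.0729 + 0.00593) = 2.25
Q = 14.7.

14.7 ± 2.25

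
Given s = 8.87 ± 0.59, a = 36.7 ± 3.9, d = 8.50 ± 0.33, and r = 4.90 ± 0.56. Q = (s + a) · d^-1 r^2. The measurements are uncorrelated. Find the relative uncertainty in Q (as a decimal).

0.247

Let u = s + a = 45.6. δu = √(δs² + δa²) = √(0.348 + 15.2) = 3.94, so δu/u = 0.0866.
Q is then a monomial in u, d, r:
δQ/Q = √((δu/u)² + (-1·δd/d)² + (2·δr/r)²) = √(0.00749 + 0.00151 + 0.0522) = 0.247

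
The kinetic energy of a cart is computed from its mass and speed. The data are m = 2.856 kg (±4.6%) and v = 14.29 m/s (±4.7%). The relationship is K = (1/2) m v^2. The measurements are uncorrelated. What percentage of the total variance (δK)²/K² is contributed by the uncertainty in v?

80.7%

(δK/K)² = (1·δm/m)² + (2·δv/v)²
  m term: (1×0.0460)² = 0.00212
  v term: (2×0.0470)² = 0.00884
Total = 0.0110. Share from v = 0.00884/0.0110 = 0.807.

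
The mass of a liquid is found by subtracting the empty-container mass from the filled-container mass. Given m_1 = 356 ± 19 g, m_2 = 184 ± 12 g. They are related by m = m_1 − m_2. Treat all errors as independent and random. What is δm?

22.5 g

Each term contributes (cᵢ δxᵢ)² to (δm)²:
  (δm_1)² = 361;  (δm_2)² = 144
δm = √(505) = 22.5 g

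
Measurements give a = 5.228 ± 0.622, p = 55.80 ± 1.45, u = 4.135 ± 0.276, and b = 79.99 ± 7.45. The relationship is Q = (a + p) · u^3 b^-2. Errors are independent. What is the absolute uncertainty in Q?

0.185

Let w = a + p = 61.03. δw = √(δa² + δp²) = √(0.387 + 2.10) = 1.58, so δw/w = 0.0259.
Q is then a monomial in w, u, b:
δQ/Q = √((δw/w)² + (3·δu/u)² + (-2·δb/b)²) = √(0.000668 + 0.0401 + 0.0347) = 0.275
Q = 0.6743, so δQ = 0.275 × 0.6743 = 0.185.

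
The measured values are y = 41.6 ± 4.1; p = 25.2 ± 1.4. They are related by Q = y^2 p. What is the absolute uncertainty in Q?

8930

For a monomial Q ∝ y^2, p, fractional errors add in quadrature:
  (2·δy/y)² = (2×0.0986)² = 0.0389;  (1·δp/p)² = (1×0.0556)² = 0.00309
δQ/Q = √(0.0419) = 0.205
Q = 43600, so δQ = 0.205 × 43600 = 8930.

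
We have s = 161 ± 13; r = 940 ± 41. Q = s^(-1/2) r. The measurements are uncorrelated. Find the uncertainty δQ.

4.40

Q is a product of powers, so relative uncertainties combine in quadrature:
  (−½·δs/s)² = (-0.5×0.0807)² = 0.00163;  (1·δr/r)² = (1×0.0436)² = 0.00190
δQ/Q = √(0.00353) = 0.0594
Q = 74.1, so δQ = 0.0594 × 74.1 = 4.40.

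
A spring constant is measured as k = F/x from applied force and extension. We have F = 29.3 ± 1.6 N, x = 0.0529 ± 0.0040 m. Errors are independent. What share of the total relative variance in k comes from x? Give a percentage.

65.7%

(δk/k)² = (1·δF/F)² + (-1·δx/x)²
  F term: (1×0.0546)² = 0.00298
  x term: (-1×0.0756)² = 0.00572
Total = 0.00870. Share from x = 0.00572/0.00870 = 0.657.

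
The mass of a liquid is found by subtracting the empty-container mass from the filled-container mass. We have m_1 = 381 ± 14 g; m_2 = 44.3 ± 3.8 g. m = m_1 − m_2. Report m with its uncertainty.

Sums and differences: (δm)² = Σ (cᵢ δxᵢ)².
  (δm_1)² = 196;  (δm_2)² = 14.4
δm = √(210) = 14.5 g
m = 337 g.

337 ± 14.5 g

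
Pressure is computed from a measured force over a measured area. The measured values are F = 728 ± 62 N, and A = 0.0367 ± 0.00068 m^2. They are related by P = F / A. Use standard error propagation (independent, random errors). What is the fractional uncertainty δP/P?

0.0872

Relative error in a monomial: (δP/P)² = Σ (nᵢ · δxᵢ/xᵢ)².
  (1·δF/F)² = (1×0.0852)² = 0.00725;  (-1·δA/A)² = (-1×0.0185)² = 0.000343
δP/P = √(0.00760) = 0.0872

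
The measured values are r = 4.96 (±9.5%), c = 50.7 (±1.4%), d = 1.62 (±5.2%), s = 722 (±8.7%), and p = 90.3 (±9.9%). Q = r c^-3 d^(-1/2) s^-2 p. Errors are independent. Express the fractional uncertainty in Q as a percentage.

22.7%

For a monomial Q ∝ r, c^-3, d^(-1/2), s^-2, p, fractional errors add in quadrature:
  (1·δr/r)² = (1×0.0950)² = 0.00903;  (-3·δc/c)² = (-3×0.0140)² = 0.00176;  (−½·δd/d)² = (-0.5×0.0520)² = 0.000676;  (-2·δs/s)² = (-2×0.0870)² = 0.0303;  (1·δp/p)² = (1×0.0990)² = 0.00980
δQ/Q = √(0.0515) = 0.227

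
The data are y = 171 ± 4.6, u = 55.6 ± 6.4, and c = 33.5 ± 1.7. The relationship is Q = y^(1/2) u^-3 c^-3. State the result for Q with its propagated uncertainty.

Each factor contributes (exponent × relative error)² to (δQ/Q)²:
  (½·δy/y)² = (0.5×0.0269)² = 0.000181;  (-3·δu/u)² = (-3×0.115)² = 0.119;  (-3·δc/c)² = (-3×0.0507)² = 0.0232
δQ/Q = √(0.143) = 0.378
Q = 2.02e-09, so δQ = 0.378 × 2.02e-09 = 7.64e-10.

(2.02 ± 0.764) × 10^-9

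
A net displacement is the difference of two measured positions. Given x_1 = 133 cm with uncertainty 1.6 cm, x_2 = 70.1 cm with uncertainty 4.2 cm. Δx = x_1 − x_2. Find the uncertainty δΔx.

Δx is a linear combination, so absolute uncertainties add in quadrature:
  (δx_1)² = 2.56;  (δx_2)² = 17.6
δΔx = √(20.2) = 4.49 cm

4.49 cm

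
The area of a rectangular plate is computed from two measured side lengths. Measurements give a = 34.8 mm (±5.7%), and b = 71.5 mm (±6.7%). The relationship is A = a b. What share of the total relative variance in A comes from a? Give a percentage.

42.0%

(δA/A)² = (1·δa/a)² + (1·δb/b)²
  a term: (1×0.0570)² = 0.00325
  b term: (1×0.0670)² = 0.00449
Total = 0.00774. Share from a = 0.00325/0.00774 = 0.420.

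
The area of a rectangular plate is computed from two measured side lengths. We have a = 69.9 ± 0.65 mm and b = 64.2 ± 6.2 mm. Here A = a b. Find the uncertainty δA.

Products/powers → add relative errors in quadrature, weighted by exponent:
  (1·δa/a)² = (1×0.00930)² = 8.65e-05;  (1·δb/b)² = (1×0.0966)² = 0.00933
δA/A = √(0.00941) = 0.0970
A = 4490 mm^2, so δA = 0.0970 × 4490 = 435 mm^2.

435 mm^2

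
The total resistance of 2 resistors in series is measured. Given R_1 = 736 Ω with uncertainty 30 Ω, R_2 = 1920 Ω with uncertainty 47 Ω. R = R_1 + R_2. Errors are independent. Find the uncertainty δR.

55.8 Ω

Absolute uncertainties add in quadrature for a linear combination:
  (δR_1)² = 900;  (δR_2)² = 2210
δR = √(3110) = 55.8 Ω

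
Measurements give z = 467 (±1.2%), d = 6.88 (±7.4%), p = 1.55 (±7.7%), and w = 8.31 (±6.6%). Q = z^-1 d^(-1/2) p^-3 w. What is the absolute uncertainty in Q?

0.000443

Relative error in a monomial: (δQ/Q)² = Σ (nᵢ · δxᵢ/xᵢ)².
  (-1·δz/z)² = (-1×0.0120)² = 0.000144;  (−½·δd/d)² = (-0.5×0.0740)² = 0.00137;  (-3·δp/p)² = (-3×0.0770)² = 0.0534;  (1·δw/w)² = (1×0.0660)² = 0.00436
δQ/Q = √(0.0592) = 0.243
Q = 0.00182, so δQ = 0.243 × 0.00182 = 0.000443.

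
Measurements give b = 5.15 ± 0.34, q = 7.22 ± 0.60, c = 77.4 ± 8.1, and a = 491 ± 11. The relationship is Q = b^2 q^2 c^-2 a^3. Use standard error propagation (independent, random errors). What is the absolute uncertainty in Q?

8.35e+06

Products/powers → add relative errors in quadrature, weighted by exponent:
  (2·δb/b)² = (2×0.0660)² = 0.0174;  (2·δq/q)² = (2×0.0831)² = 0.0276;  (-2·δc/c)² = (-2×0.105)² = 0.0438;  (3·δa/a)² = (3×0.0224)² = 0.00452
δQ/Q = √(0.0934) = 0.306
Q = 2.73e+07, so δQ = 0.306 × 2.73e+07 = 8.35e+06.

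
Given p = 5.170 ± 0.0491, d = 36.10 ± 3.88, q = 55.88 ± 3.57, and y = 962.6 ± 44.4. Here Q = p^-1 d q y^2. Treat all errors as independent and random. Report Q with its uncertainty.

For a monomial Q ∝ p^-1, d, q, y^2, fractional errors add in quadrature:
  (-1·δp/p)² = (-1×0.00950)² = 9.02e-05;  (1·δd/d)² = (1×0.107)² = 0.0116;  (1·δq/q)² = (1×0.0639)² = 0.00408;  (2·δy/y)² = (2×0.0461)² = 0.00851
δQ/Q = √(0.0242) = 0.156
Q = 3.615e+08, so δQ = 0.156 × 3.615e+08 = 5.63e+07.

(3.615 ± 0.563) × 10^8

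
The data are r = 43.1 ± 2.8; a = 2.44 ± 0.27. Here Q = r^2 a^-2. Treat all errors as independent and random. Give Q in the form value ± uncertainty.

Q is a product of powers, so relative uncertainties combine in quadrature:
  (2·δr/r)² = (2×0.0650)² = 0.0169;  (-2·δa/a)² = (-2×0.111)² = 0.0490
δQ/Q = √(0.0659) = 0.257
Q = 312, so δQ = 0.257 × 312 = 80.1.

312 ± 80.1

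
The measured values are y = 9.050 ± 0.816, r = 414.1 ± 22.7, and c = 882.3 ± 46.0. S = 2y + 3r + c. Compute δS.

82.2

Each term contributes (cᵢ δxᵢ)² to (δS)²:
  (2·δy)² = 2.66;  (3·δr)² = 4640;  (δc)² = 2120
δS = √(6760) = 82.2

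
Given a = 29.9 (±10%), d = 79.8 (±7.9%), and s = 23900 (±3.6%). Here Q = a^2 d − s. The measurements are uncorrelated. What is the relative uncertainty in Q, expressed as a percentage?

32.4%

Let p = a^2·d = 71300. δp/p = √((2·δa/a)² + (1·δd/d)²) = √(0.0400 + 0.00624) = 0.215, so δp = 15300.
Q = p − s: δQ = √(δp² + δs²) = √(2.35e+08 + 7.4e+05) = 15400
Q = 47400, so δQ/Q = 15400/47400 = 0.324.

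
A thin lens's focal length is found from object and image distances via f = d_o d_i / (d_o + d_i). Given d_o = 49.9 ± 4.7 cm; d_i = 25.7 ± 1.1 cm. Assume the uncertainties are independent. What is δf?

∂f/∂d_o = (d_i/(d_o+d_i))² = 0.116;  ∂f/∂d_i = (d_o/(d_o+d_i))² = 0.436
δf = √((∂f/∂d_o · δd_o)² + (∂f/∂d_i · δd_i)²) = √(0.295 + 0.230) = 0.724 cm

0.724 cm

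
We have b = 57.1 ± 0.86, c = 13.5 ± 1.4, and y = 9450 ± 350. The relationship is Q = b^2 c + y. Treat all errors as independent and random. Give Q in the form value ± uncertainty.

53500 ± 4770

Let p = b^2·c = 44000. δp/p = √((2·δb/b)² + (1·δc/c)²) = √(0.000907 + 0.0108) = 0.108, so δp = 4750.
Q = p + y: δQ = √(δp² + δy²) = √(2.26e+07 + 1.22e+05) = 4770
Q = 53500.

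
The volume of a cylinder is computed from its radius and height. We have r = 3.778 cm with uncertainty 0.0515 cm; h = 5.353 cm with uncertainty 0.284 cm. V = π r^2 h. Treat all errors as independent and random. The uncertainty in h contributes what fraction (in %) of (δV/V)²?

79.1%

(δV/V)² = (2·δr/r)² + (1·δh/h)²
  r term: (2×0.0136)² = 0.000743
  h term: (1×0.0531)² = 0.00281
Total = 0.00356. Share from h = 0.00281/0.00356 = 0.791.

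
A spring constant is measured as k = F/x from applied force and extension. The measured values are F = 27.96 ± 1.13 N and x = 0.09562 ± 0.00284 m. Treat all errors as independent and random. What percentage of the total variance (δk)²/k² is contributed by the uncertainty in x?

(δk/k)² = (1·δF/F)² + (-1·δx/x)²
  F term: (1×0.0404)² = 0.00163
  x term: (-1×0.0297)² = 0.000882
Total = 0.00252. Share from x = 0.000882/0.00252 = 0.351.

35.1%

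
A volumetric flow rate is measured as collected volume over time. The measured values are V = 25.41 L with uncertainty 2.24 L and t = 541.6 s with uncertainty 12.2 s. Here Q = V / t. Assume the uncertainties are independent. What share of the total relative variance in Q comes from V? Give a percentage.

93.9%

(δQ/Q)² = (1·δV/V)² + (-1·δt/t)²
  V term: (1×0.0882)² = 0.00777
  t term: (-1×0.0225)² = 0.000507
Total = 0.00828. Share from V = 0.00777/0.00828 = 0.939.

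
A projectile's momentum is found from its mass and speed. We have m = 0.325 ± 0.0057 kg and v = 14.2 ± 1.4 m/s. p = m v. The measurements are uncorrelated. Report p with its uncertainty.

p is a product of powers, so relative uncertainties combine in quadrature:
  (1·δm/m)² = (1×0.0175)² = 0.000308;  (1·δv/v)² = (1×0.0986)² = 0.00972
δp/p = √(0.0100) = 0.100
p = 4.62 kg·m/s, so δp = 0.100 × 4.62 = 0.462 kg·m/s.

4.62 ± 0.462 kg·m/s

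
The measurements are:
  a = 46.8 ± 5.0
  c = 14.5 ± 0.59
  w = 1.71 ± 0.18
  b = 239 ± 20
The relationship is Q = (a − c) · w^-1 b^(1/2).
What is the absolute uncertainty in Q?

Let u = a − c = 32.3. δu = √(δa² + δc²) = √(25.0 + 0.348) = 5.03, so δu/u = 0.156.
Q is then a monomial in u, w, b:
δQ/Q = √((δu/u)² + (-1·δw/w)² + (½·δb/b)²) = √(0.0243 + 0.0111 + 0.00175) = 0.193
Q = 292, so δQ = 0.193 × 292 = 56.3.

56.3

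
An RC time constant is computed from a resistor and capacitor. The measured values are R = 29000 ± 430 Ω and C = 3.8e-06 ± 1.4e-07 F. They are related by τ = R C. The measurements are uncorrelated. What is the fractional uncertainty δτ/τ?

Each factor contributes (exponent × relative error)² to (δτ/τ)²:
  (1·δR/R)² = (1×0.0148)² = 0.000220;  (1·δC/C)² = (1×0.0368)² = 0.00136
δτ/τ = √(0.00158) = 0.0397

0.0397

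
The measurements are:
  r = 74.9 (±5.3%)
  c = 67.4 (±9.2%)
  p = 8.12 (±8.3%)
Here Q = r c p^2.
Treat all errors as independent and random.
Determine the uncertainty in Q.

Q is a product of powers, so relative uncertainties combine in quadrature:
  (1·δr/r)² = (1×0.0530)² = 0.00281;  (1·δc/c)² = (1×0.0920)² = 0.00846;  (2·δp/p)² = (2×0.0830)² = 0.0276
δQ/Q = √(0.0388) = 0.197
Q = 3.33e+05, so δQ = 0.197 × 3.33e+05 = 65600.

65600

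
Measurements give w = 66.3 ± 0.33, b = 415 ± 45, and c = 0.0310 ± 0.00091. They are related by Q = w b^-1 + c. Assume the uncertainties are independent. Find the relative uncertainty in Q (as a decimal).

Let p = w·b^-1 = 0.160. δp/p = √((1·δw/w)² + (-1·δb/b)²) = √(2.48e-05 + 0.0118) = 0.109, so δp = 0.0173.
Q = p + c: δQ = √(δp² + δc²) = √(0.000301 + 8.28e-07) = 0.0174
Q = 0.191, so δQ/Q = 0.0174/0.191 = 0.0910.

0.0910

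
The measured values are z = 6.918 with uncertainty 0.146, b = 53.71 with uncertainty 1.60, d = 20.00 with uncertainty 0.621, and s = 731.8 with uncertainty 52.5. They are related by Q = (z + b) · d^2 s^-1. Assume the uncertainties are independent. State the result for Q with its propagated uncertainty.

Let u = z + b = 60.63. δu = √(δz² + δb²) = √(0.0213 + 2.56) = 1.61, so δu/u = 0.0265.
Q is then a monomial in u, d, s:
δQ/Q = √((δu/u)² + (2·δd/d)² + (-1·δs/s)²) = √(0.000702 + 0.00386 + 0.00515) = 0.0985
Q = 33.14, so δQ = 0.0985 × 33.14 = 3.26.

33.14 ± 3.26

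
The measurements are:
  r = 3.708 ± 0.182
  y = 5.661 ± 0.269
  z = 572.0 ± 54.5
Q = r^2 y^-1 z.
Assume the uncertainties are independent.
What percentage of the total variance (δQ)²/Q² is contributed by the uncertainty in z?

(δQ/Q)² = (2·δr/r)² + (-1·δy/y)² + (1·δz/z)²
  r term: (2×0.0491)² = 0.00964
  y term: (-1×0.0475)² = 0.00226
  z term: (1×0.0953)² = 0.00908
Total = 0.0210. Share from z = 0.00908/0.0210 = 0.433.

43.3%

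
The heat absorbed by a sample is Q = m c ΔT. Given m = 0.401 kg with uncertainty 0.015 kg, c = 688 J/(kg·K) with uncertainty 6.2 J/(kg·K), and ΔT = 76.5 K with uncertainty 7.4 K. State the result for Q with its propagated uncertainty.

21100 ± 2200 J

Products/powers → add relative errors in quadrature, weighted by exponent:
  (1·δm/m)² = (1×0.0374)² = 0.00140;  (1·δc/c)² = (1×0.00901)² = 8.12e-05;  (1·δΔT/ΔT)² = (1×0.0967)² = 0.00936
δQ/Q = √(0.0108) = 0.104
Q = 21100 J, so δQ = 0.104 × 21100 = 2200 J.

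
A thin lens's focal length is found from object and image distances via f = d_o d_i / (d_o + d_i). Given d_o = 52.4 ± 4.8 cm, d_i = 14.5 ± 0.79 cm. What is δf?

∂f/∂d_o = (d_i/(d_o+d_i))² = 0.0470;  ∂f/∂d_i = (d_o/(d_o+d_i))² = 0.613
δf = √((∂f/∂d_o · δd_o)² + (∂f/∂d_i · δd_i)²) = √(0.0508 + 0.235) = 0.535 cm

0.535 cm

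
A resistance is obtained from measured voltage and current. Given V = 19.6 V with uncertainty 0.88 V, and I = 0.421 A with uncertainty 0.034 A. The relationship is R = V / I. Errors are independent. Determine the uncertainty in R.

Products/powers → add relative errors in quadrature, weighted by exponent:
  (1·δV/V)² = (1×0.0449)² = 0.00202;  (-1·δI/I)² = (-1×0.0808)² = 0.00652
δR/R = √(0.00854) = 0.0924
R = 46.6 Ω, so δR = 0.0924 × 46.6 = 4.30 Ω.

4.30 Ω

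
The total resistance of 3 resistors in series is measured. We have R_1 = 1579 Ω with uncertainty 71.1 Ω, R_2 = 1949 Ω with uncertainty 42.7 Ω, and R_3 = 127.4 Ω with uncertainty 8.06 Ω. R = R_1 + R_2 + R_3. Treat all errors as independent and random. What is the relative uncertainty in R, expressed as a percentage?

2.28%

R is a linear combination, so absolute uncertainties add in quadrature:
  (δR_1)² = 5060;  (δR_2)² = 1820;  (δR_3)² = 65.0
δR = √(6940) = 83.3 Ω
R = 3655 Ω, so δR/R = 83.3/3655 = 0.0228.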